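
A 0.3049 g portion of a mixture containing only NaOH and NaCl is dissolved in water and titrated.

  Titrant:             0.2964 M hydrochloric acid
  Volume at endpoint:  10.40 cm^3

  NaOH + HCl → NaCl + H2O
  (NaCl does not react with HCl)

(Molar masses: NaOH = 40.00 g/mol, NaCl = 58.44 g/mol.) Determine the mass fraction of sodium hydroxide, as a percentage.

n(HCl) = 0.01040 × 0.2964 = 3.083 × 10^-3 mol
Let x = n(NaOH), y = n(NaCl).
Titrant: 1x = 3.083 × 10^-3;  mass: 40.00x + 58.44y = 0.3049
Solving, x = 3.083 × 10^-3 mol, y = 3.107 × 10^-3 mol
mass of NaOH = 3.083 × 10^-3 × 40.00 = 0.1233 g
% NaOH = 0.1233 / 0.3049 × 100 = 40.44 %

40.44 %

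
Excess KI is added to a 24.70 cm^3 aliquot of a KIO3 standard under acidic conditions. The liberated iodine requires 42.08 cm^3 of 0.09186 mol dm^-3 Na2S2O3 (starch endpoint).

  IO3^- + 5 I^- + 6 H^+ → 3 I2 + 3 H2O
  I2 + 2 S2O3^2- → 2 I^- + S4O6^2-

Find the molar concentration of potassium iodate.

n(S2O3^2-) = 0.04208 × 0.09186 = 3.865 × 10^-3 mol
n(I2) = n(S2O3^2-)/2 = 1.933 × 10^-3 mol
From the 1:3 ratio, n(IO3^-) in the aliquot = 1/3 × 1.933 × 10^-3 = 6.442 × 10^-4 mol
[IO3^-] = 6.442 × 10^-4 / 0.02470 = 0.02608 mol/L

0.02608 mol/L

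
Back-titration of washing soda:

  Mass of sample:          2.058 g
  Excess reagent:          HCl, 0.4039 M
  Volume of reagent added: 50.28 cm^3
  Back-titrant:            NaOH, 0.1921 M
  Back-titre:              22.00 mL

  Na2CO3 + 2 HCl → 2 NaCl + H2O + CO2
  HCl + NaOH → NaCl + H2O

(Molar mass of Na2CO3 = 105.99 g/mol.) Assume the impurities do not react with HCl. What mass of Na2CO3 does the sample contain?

0.8523 g

n(HCl) added = 0.05028 × 0.4039 = 0.02031 mol
n(NaOH) used in back-titration = 0.02200 × 0.1921 = 4.226 × 10^-3 mol
n(HCl) left over = 4.226 × 10^-3 mol (1:1 ratio)
n(HCl) consumed by analyte = 0.02031 − 4.226 × 10^-3 = 0.01608 mol
From the 1:2 ratio, n(Na2CO3) = 1/2 × 0.01608 = 8.041 × 10^-3 mol
mass of Na2CO3 = 8.041 × 10^-3 × 105.99 = 0.8523 g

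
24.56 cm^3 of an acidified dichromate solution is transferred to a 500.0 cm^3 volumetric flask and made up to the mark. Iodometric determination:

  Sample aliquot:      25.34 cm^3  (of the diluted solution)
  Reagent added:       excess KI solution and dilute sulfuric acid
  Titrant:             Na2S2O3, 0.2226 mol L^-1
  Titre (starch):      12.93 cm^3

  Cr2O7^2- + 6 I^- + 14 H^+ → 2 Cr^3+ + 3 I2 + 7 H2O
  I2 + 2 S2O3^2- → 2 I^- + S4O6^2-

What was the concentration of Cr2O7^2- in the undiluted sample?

0.3854 mol/L

n(S2O3^2-) = 0.01293 × 0.2226 = 2.878 × 10^-3 mol
n(I2) = n(S2O3^2-)/2 = 1.439 × 10^-3 mol
From the 1:3 ratio, n(Cr2O7^2-) in the aliquot = 1/3 × 1.439 × 10^-3 = 4.797 × 10^-4 mol
[Cr2O7^2-]_dilute = 4.797 × 10^-4 / 0.02534 = 0.01893 mol/L
[Cr2O7^2-]_original = 0.01893 × 500.0/24.56 = 0.3854 mol/L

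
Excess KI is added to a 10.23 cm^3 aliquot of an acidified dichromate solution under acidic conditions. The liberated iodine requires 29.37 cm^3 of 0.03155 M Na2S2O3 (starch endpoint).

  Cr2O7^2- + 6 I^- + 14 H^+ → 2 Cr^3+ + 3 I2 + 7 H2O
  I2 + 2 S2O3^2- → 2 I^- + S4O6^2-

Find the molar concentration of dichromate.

0.01510 M

n(S2O3^2-) = 0.02937 × 0.03155 = 9.266 × 10^-4 mol
n(I2) = n(S2O3^2-)/2 = 4.633 × 10^-4 mol
From the 1:3 ratio, n(Cr2O7^2-) in the aliquot = 1/3 × 4.633 × 10^-4 = 1.544 × 10^-4 mol
[Cr2O7^2-] = 1.544 × 10^-4 / 0.01023 = 0.01510 mol/L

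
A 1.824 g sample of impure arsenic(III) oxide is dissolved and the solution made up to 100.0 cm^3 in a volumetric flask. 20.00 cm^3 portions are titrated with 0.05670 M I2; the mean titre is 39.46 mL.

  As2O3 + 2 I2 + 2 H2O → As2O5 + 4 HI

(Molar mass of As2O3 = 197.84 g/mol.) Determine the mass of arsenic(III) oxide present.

n(I2) per titration = 0.03946 × 0.05670 = 2.237 × 10^-3 mol
From the 1:2 ratio, n(As2O3) in each aliquot = 1/2 × 2.237 × 10^-3 = 1.119 × 10^-3 mol
n(As2O3) in the whole flask = 1.119 × 10^-3 × 100.0/20.00 = 5.593 × 10^-3 mol
mass of As2O3 = 5.593 × 10^-3 × 197.84 = 1.107 g

1.107 g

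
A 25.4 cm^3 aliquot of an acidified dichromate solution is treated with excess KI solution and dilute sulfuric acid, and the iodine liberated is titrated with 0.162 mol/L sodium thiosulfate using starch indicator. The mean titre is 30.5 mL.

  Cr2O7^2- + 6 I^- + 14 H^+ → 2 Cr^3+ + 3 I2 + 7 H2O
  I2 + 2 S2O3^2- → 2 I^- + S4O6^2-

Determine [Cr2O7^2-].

0.0324 mol/L

n(S2O3^2-) = 0.0305 × 0.162 = 4.94 × 10^-3 mol
n(I2) = n(S2O3^2-)/2 = 2.47 × 10^-3 mol
From the 1:3 ratio, n(Cr2O7^2-) in the aliquot = 1/3 × 2.47 × 10^-3 = 8.23 × 10^-4 mol
[Cr2O7^2-] = 8.23 × 10^-4 / 0.0254 = 0.0324 mol/L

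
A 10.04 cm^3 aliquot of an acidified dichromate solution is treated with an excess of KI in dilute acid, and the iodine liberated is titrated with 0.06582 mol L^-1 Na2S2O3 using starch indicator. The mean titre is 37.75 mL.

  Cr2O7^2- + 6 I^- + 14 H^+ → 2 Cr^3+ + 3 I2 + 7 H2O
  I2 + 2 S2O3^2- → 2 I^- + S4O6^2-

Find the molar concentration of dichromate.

n(S2O3^2-) = 0.03775 × 0.06582 = 2.485 × 10^-3 mol
n(I2) = n(S2O3^2-)/2 = 1.242 × 10^-3 mol
From the 1:3 ratio, n(Cr2O7^2-) in the aliquot = 1/3 × 1.242 × 10^-3 = 4.141 × 10^-4 mol
[Cr2O7^2-] = 4.141 × 10^-4 / 0.01004 = 0.04125 mol/L

0.04125 mol/L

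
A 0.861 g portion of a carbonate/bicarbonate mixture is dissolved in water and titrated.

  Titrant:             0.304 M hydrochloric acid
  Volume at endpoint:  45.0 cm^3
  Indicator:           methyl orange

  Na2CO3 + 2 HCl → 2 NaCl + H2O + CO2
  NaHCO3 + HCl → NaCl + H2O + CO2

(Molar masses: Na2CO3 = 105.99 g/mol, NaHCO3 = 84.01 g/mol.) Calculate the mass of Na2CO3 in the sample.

0.493 g

n(HCl) = 0.0450 × 0.304 = 0.0137 mol
Let x = n(Na2CO3), y = n(NaHCO3).
Titrant: 2x + 1y = 0.0137;  mass: 105.99x + 84.01y = 0.861
Solving, x = 4.65 × 10^-3 mol, y = 4.39 × 10^-3 mol
mass of Na2CO3 = 4.65 × 10^-3 × 105.99 = 0.493 g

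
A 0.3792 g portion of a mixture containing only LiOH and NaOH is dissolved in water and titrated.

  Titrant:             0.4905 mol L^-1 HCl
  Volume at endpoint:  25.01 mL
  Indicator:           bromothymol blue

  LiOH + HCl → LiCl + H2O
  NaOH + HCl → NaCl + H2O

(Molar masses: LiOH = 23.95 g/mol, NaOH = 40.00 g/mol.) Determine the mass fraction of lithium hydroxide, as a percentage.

43.88 %

n(HCl) = 0.02501 × 0.4905 = 0.01227 mol
Let x = n(LiOH), y = n(NaOH).
Titrant: 1x + 1y = 0.01227;  mass: 23.95x + 40.00y = 0.3792
Solving, x = 6.947 × 10^-3 mol, y = 5.321 × 10^-3 mol
mass of LiOH = 6.947 × 10^-3 × 23.95 = 0.1664 g
% LiOH = 0.1664 / 0.3792 × 100 = 43.88 %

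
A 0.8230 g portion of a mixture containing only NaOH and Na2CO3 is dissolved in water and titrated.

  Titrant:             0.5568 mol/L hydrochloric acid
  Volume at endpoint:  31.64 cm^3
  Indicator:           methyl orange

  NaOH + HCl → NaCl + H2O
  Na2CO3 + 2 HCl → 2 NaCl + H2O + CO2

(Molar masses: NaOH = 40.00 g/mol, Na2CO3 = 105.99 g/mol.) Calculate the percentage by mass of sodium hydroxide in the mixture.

41.37 %

n(HCl) = 0.03164 × 0.5568 = 0.01762 mol
Let x = n(NaOH), y = n(Na2CO3).
Titrant: 1x + 2y = 0.01762;  mass: 40.00x + 105.99y = 0.8230
Solving, x = 8.513 × 10^-3 mol, y = 4.552 × 10^-3 mol
mass of NaOH = 8.513 × 10^-3 × 40.00 = 0.3405 g
% NaOH = 0.3405 / 0.8230 × 100 = 41.37 %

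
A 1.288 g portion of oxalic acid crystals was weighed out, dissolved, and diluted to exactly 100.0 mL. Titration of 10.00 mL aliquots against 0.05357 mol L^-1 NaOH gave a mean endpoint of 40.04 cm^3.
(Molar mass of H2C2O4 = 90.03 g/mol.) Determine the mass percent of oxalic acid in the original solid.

74.96 %

H2C2O4 + 2 NaOH → Na2C2O4 + 2 H2O
n(NaOH) per titration = 0.04004 × 0.05357 = 2.145 × 10^-3 mol
From the 1:2 ratio, n(H2C2O4) in each aliquot = 1/2 × 2.145 × 10^-3 = 1.072 × 10^-3 mol
n(H2C2O4) in the whole flask = 1.072 × 10^-3 × 100.0/10.00 = 0.01072 mol
mass of H2C2O4 = 0.01072 × 90.03 = 0.9655 g
% H2C2O4 = 0.9655 / 1.288 × 100 = 74.96 %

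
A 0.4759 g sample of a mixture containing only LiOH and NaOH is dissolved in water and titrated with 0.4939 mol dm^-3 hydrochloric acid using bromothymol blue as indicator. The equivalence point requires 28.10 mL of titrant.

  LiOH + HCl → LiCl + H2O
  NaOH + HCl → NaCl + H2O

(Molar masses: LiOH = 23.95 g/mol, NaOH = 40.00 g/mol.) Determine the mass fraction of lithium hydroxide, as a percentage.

n(HCl) = 0.02810 × 0.4939 = 0.01388 mol
Let x = n(LiOH), y = n(NaOH).
Titrant: 1x + 1y = 0.01388;  mass: 23.95x + 40.00y = 0.4759
Solving, x = 4.937 × 10^-3 mol, y = 8.941 × 10^-3 mol
mass of LiOH = 4.937 × 10^-3 × 23.95 = 0.1182 g
% LiOH = 0.1182 / 0.4759 × 100 = 24.85 %

24.85 %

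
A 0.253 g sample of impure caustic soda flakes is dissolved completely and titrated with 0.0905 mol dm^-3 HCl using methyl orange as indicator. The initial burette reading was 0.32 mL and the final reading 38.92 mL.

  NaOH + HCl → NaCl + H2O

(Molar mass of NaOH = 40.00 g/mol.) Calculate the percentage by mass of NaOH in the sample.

n(HCl) = 0.0386 L × 0.0905 mol/L = 3.49 × 10^-3 mol
n(NaOH) = 3.49 × 10^-3 mol (1:1 ratio)
mass of NaOH = 3.49 × 10^-3 × 40.00 g/mol = 0.140 g
% NaOH = 0.140 / 0.253 × 100 = 55.2 %

55.2 %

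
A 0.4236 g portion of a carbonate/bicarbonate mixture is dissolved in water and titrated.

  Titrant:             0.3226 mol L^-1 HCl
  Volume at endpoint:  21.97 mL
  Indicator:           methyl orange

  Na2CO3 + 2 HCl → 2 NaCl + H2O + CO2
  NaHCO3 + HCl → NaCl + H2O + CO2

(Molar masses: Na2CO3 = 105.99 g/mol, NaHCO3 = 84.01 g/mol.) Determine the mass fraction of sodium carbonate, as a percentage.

69.31 %

n(HCl) = 0.02197 × 0.3226 = 7.088 × 10^-3 mol
Let x = n(Na2CO3), y = n(NaHCO3).
Titrant: 2x + 1y = 7.088 × 10^-3;  mass: 105.99x + 84.01y = 0.4236
Solving, x = 2.770 × 10^-3 mol, y = 1.548 × 10^-3 mol
mass of Na2CO3 = 2.770 × 10^-3 × 105.99 = 0.2936 g
% Na2CO3 = 0.2936 / 0.4236 × 100 = 69.31 %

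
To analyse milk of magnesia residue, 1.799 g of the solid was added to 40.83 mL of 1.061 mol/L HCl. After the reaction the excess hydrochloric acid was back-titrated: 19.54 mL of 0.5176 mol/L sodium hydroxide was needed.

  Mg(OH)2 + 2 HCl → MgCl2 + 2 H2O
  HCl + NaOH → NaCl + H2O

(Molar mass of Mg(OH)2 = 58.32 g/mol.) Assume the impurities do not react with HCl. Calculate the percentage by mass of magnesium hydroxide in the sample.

53.82 %

n(HCl) added = 0.04083 × 1.061 = 0.04332 mol
n(NaOH) used in back-titration = 0.01954 × 0.5176 = 0.01011 mol
n(HCl) left over = 0.01011 mol (1:1 ratio)
n(HCl) consumed by analyte = 0.04332 − 0.01011 = 0.03321 mol
From the 1:2 ratio, n(Mg(OH)2) = 1/2 × 0.03321 = 0.01660 mol
mass of Mg(OH)2 = 0.01660 × 58.32 = 0.9683 g
% Mg(OH)2 = 0.9683 / 1.799 × 100 = 53.82 %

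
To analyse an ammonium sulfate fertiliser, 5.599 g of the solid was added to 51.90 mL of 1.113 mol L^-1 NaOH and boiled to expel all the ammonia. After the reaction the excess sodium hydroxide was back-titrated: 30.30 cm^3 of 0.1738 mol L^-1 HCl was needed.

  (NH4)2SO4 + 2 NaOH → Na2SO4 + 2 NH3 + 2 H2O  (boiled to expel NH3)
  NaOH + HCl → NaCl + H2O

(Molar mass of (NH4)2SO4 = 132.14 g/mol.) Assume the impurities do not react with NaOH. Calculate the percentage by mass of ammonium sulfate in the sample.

61.95 %

n(NaOH) added = 0.05190 × 1.113 = 0.05776 mol
n(HCl) used in back-titration = 0.03030 × 0.1738 = 5.266 × 10^-3 mol
n(NaOH) left over = 5.266 × 10^-3 mol (1:1 ratio)
n(NaOH) consumed by analyte = 0.05776 − 5.266 × 10^-3 = 0.05250 mol
From the 1:2 ratio, n((NH4)2SO4) = 1/2 × 0.05250 = 0.02625 mol
mass of (NH4)2SO4 = 0.02625 × 132.14 = 3.469 g
% (NH4)2SO4 = 3.469 / 5.599 × 100 = 61.95 %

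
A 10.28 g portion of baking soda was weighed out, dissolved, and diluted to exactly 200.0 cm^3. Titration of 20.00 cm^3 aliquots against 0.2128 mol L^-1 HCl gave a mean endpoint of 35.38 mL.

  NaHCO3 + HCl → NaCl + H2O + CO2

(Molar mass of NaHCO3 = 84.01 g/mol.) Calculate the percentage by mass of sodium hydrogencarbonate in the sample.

n(HCl) per titration = 0.03538 × 0.2128 = 7.529 × 10^-3 mol
n(NaHCO3) in each aliquot = 7.529 × 10^-3 mol (1:1 ratio)
n(NaHCO3) in the whole flask = 7.529 × 10^-3 × 200.0/20.00 = 0.07529 mol
mass of NaHCO3 = 0.07529 × 84.01 = 6.325 g
% NaHCO3 = 6.325 / 10.28 × 100 = 61.53 %

61.53 %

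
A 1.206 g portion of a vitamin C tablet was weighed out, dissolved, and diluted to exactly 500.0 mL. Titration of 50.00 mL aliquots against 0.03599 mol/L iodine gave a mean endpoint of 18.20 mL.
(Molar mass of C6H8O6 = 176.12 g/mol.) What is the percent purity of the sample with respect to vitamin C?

C6H8O6 + I2 → C6H6O6 + 2 HI
n(I2) per titration = 0.01820 × 0.03599 = 6.550 × 10^-4 mol
n(C6H8O6) in each aliquot = 6.550 × 10^-4 mol (1:1 ratio)
n(C6H8O6) in the whole flask = 6.550 × 10^-4 × 500.0/50.00 = 6.550 × 10^-3 mol
mass of C6H8O6 = 6.550 × 10^-3 × 176.12 = 1.154 g
% C6H8O6 = 1.154 / 1.206 × 100 = 95.66 %

95.66 %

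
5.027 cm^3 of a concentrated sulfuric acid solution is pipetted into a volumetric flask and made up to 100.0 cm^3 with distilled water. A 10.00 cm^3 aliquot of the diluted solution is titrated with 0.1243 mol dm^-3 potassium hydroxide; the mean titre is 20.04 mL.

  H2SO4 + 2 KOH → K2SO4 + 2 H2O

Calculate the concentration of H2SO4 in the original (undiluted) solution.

n(KOH) = 0.02004 × 0.1243 = 2.491 × 10^-3 mol
From the 1:2 ratio, n(H2SO4) in the aliquot = 1/2 × 2.491 × 10^-3 = 1.245 × 10^-3 mol
[H2SO4]_dilute = 1.245 × 10^-3 / 0.01000 = 0.1245 mol/L
Dilution factor = 100.0 / 5.027 = 19.89
[H2SO4]_stock = 0.1245 × 19.89 = 2.478 mol/L

2.478 mol/L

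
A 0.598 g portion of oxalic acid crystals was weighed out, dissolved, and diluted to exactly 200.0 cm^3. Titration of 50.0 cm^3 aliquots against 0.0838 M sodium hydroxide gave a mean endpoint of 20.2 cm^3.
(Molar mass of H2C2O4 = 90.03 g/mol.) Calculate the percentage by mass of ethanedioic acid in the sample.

51.0 %

H2C2O4 + 2 NaOH → Na2C2O4 + 2 H2O
n(NaOH) per titration = 0.0202 × 0.0838 = 1.69 × 10^-3 mol
From the 1:2 ratio, n(H2C2O4) in each aliquot = 1/2 × 1.69 × 10^-3 = 8.46 × 10^-4 mol
n(H2C2O4) in the whole flask = 8.46 × 10^-4 × 200.0/50.0 = 3.39 × 10^-3 mol
mass of H2C2O4 = 3.39 × 10^-3 × 90.03 = 0.305 g
% H2C2O4 = 0.305 / 0.598 × 100 = 51.0 %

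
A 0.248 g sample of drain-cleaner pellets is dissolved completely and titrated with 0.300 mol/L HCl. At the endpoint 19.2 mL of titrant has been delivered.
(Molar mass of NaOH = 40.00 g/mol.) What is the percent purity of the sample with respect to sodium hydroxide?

92.9 %

NaOH + HCl → NaCl + H2O
n(HCl) = 0.0192 L × 0.300 mol/L = 5.76 × 10^-3 mol
n(NaOH) = 5.76 × 10^-3 mol (1:1 ratio)
mass of NaOH = 5.76 × 10^-3 × 40.00 g/mol = 0.230 g
% NaOH = 0.230 / 0.248 × 100 = 92.9 %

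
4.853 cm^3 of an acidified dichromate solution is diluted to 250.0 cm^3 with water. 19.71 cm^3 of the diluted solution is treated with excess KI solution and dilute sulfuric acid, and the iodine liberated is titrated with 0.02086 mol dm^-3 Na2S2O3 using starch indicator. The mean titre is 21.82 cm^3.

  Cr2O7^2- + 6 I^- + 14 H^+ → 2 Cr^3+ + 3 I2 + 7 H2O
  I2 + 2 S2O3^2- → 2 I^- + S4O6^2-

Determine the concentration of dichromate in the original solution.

0.1983 mol/L

n(S2O3^2-) = 0.02182 × 0.02086 = 4.552 × 10^-4 mol
n(I2) = n(S2O3^2-)/2 = 2.276 × 10^-4 mol
From the 1:3 ratio, n(Cr2O7^2-) in the aliquot = 1/3 × 2.276 × 10^-4 = 7.586 × 10^-5 mol
[Cr2O7^2-]_dilute = 7.586 × 10^-5 / 0.01971 = 0.003849 mol/L
[Cr2O7^2-]_original = 0.003849 × 250.0/4.853 = 0.1983 mol/L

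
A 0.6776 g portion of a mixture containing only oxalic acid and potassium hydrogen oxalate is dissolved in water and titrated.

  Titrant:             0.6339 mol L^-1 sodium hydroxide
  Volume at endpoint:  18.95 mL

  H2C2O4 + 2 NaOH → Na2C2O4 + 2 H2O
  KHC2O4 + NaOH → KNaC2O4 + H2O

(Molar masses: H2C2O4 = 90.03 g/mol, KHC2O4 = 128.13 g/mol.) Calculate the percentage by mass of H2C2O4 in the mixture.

68.86 %

n(NaOH) = 0.01895 × 0.6339 = 0.01201 mol
Let x = n(H2C2O4), y = n(KHC2O4).
Titrant: 2x + 1y = 0.01201;  mass: 90.03x + 128.13y = 0.6776
Solving, x = 5.183 × 10^-3 mol, y = 1.647 × 10^-3 mol
mass of H2C2O4 = 5.183 × 10^-3 × 90.03 = 0.4666 g
% H2C2O4 = 0.4666 / 0.6776 × 100 = 68.86 %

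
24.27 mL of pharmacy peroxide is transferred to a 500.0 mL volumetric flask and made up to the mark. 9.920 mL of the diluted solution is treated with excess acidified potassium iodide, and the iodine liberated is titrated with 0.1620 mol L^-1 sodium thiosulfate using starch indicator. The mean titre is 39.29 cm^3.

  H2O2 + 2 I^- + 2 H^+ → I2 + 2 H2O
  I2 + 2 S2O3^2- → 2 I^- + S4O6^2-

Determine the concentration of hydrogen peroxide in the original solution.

n(S2O3^2-) = 0.03929 × 0.1620 = 6.365 × 10^-3 mol
n(I2) = n(S2O3^2-)/2 = 3.182 × 10^-3 mol
n(H2O2) in the aliquot = 3.182 × 10^-3 mol (1:1 ratio)
[H2O2]_dilute = 3.182 × 10^-3 / 0.009920 = 0.3208 mol/L
[H2O2]_original = 0.3208 × 500.0/24.27 = 6.609 mol/L

6.609 mol/L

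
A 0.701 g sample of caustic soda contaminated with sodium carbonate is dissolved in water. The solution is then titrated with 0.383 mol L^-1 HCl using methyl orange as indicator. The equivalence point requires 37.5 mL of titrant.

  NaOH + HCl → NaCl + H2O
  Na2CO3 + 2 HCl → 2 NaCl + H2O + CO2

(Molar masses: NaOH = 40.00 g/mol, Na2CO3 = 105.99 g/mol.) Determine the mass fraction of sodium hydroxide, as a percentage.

26.4 %

n(HCl) = 0.0375 × 0.383 = 0.0144 mol
Let x = n(NaOH), y = n(Na2CO3).
Titrant: 1x + 2y = 0.0144;  mass: 40.00x + 105.99y = 0.701
Solving, x = 4.63 × 10^-3 mol, y = 4.87 × 10^-3 mol
mass of NaOH = 4.63 × 10^-3 × 40.00 = 0.185 g
% NaOH = 0.185 / 0.701 × 100 = 26.4 %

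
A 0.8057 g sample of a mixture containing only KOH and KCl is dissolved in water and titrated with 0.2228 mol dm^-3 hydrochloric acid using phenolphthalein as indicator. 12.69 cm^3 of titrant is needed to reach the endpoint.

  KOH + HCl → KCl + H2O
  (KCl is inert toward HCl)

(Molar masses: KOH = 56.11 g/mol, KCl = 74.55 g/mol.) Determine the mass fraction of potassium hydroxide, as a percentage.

n(HCl) = 0.01269 × 0.2228 = 2.827 × 10^-3 mol
Let x = n(KOH), y = n(KCl).
Titrant: 1x = 2.827 × 10^-3;  mass: 56.11x + 74.55y = 0.8057
Solving, x = 2.827 × 10^-3 mol, y = 8.680 × 10^-3 mol
mass of KOH = 2.827 × 10^-3 × 56.11 = 0.1586 g
% KOH = 0.1586 / 0.8057 × 100 = 19.69 %

19.69 %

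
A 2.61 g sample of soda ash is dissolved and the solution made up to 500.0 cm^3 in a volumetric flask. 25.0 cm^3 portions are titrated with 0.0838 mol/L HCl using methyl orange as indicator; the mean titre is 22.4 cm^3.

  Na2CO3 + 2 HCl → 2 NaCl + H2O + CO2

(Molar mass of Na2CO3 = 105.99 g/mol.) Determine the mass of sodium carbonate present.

1.99 g

n(HCl) per titration = 0.0224 × 0.0838 = 1.88 × 10^-3 mol
From the 1:2 ratio, n(Na2CO3) in each aliquot = 1/2 × 1.88 × 10^-3 = 9.39 × 10^-4 mol
n(Na2CO3) in the whole flask = 9.39 × 10^-4 × 500.0/25.0 = 0.0188 mol
mass of Na2CO3 = 0.0188 × 105.99 = 1.99 g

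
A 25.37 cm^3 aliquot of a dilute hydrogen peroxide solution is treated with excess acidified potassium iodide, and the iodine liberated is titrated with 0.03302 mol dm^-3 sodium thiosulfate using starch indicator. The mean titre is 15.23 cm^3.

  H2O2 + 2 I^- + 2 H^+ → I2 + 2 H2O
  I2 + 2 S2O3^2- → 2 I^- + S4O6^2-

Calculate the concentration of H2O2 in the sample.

n(S2O3^2-) = 0.01523 × 0.03302 = 5.029 × 10^-4 mol
n(I2) = n(S2O3^2-)/2 = 2.514 × 10^-4 mol
n(H2O2) in the aliquot = 2.514 × 10^-4 mol (1:1 ratio)
[H2O2] = 2.514 × 10^-4 / 0.02537 = 0.009911 mol/L

0.009911 mol/L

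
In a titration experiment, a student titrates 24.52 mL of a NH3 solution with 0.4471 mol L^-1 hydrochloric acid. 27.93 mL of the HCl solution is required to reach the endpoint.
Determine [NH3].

NH3 + HCl → NH4Cl
n(HCl) = 0.02793 L × 0.4471 mol/L = 0.01249 mol
n(NH3) = 0.01249 mol (1:1 mole ratio)
[NH3] = 0.01249 mol / 0.02452 L = 0.5093 mol/L

0.5093 mol/L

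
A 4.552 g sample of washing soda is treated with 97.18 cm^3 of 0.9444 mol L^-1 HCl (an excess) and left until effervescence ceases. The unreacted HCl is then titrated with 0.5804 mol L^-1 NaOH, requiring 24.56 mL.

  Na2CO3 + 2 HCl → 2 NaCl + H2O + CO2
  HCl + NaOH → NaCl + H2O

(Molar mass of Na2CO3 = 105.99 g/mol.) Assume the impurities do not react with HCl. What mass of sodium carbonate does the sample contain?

n(HCl) added = 0.09718 × 0.9444 = 0.09178 mol
n(NaOH) used in back-titration = 0.02456 × 0.5804 = 0.01425 mol
n(HCl) left over = 0.01425 mol (1:1 ratio)
n(HCl) consumed by analyte = 0.09178 − 0.01425 = 0.07752 mol
From the 1:2 ratio, n(Na2CO3) = 1/2 × 0.07752 = 0.03876 mol
mass of Na2CO3 = 0.03876 × 105.99 = 4.108 g

4.108 g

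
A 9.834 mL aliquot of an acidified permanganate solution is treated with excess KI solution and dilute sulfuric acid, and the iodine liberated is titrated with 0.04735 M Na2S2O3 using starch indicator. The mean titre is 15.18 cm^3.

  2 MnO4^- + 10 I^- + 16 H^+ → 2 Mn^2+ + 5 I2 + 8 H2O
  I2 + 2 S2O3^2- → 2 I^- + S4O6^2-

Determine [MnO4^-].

0.01462 M

n(S2O3^2-) = 0.01518 × 0.04735 = 7.188 × 10^-4 mol
n(I2) = n(S2O3^2-)/2 = 3.594 × 10^-4 mol
From the 2:5 ratio, n(MnO4^-) in the aliquot = 2/5 × 3.594 × 10^-4 = 1.438 × 10^-4 mol
[MnO4^-] = 1.438 × 10^-4 / 0.009834 = 0.01462 mol/L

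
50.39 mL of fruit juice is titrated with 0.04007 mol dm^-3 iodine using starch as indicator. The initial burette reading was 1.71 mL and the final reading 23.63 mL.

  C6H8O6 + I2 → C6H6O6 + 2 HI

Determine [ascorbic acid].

0.01743 mol/L

n(I2) = 0.02192 L × 0.04007 mol/L = 8.783 × 10^-4 mol
n(C6H8O6) = 8.783 × 10^-4 mol (1:1 mole ratio)
[C6H8O6] = 8.783 × 10^-4 mol / 0.05039 L = 0.01743 mol/L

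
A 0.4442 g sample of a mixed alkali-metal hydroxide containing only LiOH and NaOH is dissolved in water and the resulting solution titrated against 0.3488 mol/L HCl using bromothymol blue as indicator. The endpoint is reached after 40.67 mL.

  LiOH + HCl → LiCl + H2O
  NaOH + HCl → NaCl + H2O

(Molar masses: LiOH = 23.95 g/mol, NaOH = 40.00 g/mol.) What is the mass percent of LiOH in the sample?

n(HCl) = 0.04067 × 0.3488 = 0.01419 mol
Let x = n(LiOH), y = n(NaOH).
Titrant: 1x + 1y = 0.01419;  mass: 23.95x + 40.00y = 0.4442
Solving, x = 7.678 × 10^-3 mol, y = 6.508 × 10^-3 mol
mass of LiOH = 7.678 × 10^-3 × 23.95 = 0.1839 g
% LiOH = 0.1839 / 0.4442 × 100 = 41.40 %

41.40 %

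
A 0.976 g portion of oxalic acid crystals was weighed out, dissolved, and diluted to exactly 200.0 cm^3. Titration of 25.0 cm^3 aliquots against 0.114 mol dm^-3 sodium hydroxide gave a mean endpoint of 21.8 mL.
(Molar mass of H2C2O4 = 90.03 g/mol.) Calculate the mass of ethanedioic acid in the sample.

0.895 g

H2C2O4 + 2 NaOH → Na2C2O4 + 2 H2O
n(NaOH) per titration = 0.0218 × 0.114 = 2.49 × 10^-3 mol
From the 1:2 ratio, n(H2C2O4) in each aliquot = 1/2 × 2.49 × 10^-3 = 1.24 × 10^-3 mol
n(H2C2O4) in the whole flask = 1.24 × 10^-3 × 200.0/25.0 = 9.94 × 10^-3 mol
mass of H2C2O4 = 9.94 × 10^-3 × 90.03 = 0.895 g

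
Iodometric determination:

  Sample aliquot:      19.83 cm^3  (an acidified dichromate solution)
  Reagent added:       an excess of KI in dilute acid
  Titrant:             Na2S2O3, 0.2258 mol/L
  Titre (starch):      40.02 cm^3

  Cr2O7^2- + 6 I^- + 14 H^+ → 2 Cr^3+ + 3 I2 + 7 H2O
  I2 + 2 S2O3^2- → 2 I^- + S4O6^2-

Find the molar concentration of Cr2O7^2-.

0.07595 mol/L

n(S2O3^2-) = 0.04002 × 0.2258 = 9.037 × 10^-3 mol
n(I2) = n(S2O3^2-)/2 = 4.518 × 10^-3 mol
From the 1:3 ratio, n(Cr2O7^2-) in the aliquot = 1/3 × 4.518 × 10^-3 = 1.506 × 10^-3 mol
[Cr2O7^2-] = 1.506 × 10^-3 / 0.01983 = 0.07595 mol/L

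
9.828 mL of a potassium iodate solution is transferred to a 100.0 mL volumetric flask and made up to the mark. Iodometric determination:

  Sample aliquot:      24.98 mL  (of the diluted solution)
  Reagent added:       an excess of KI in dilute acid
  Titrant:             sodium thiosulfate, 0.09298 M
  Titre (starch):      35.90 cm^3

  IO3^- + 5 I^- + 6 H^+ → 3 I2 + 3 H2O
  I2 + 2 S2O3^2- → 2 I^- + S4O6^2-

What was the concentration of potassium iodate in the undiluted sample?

n(S2O3^2-) = 0.03590 × 0.09298 = 3.338 × 10^-3 mol
n(I2) = n(S2O3^2-)/2 = 1.669 × 10^-3 mol
From the 1:3 ratio, n(IO3^-) in the aliquot = 1/3 × 1.669 × 10^-3 = 5.563 × 10^-4 mol
[IO3^-]_dilute = 5.563 × 10^-4 / 0.02498 = 0.02227 mol/L
[IO3^-]_original = 0.02227 × 100.0/9.828 = 0.2266 mol/L

0.2266 M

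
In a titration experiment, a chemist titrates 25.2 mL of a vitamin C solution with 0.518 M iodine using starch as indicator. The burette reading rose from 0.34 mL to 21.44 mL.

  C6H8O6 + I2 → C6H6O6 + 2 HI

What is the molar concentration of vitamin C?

n(I2) = 0.0211 L × 0.518 mol/L = 0.0109 mol
n(C6H8O6) = 0.0109 mol (1:1 mole ratio)
[C6H8O6] = 0.0109 mol / 0.0252 L = 0.434 mol/L

0.434 M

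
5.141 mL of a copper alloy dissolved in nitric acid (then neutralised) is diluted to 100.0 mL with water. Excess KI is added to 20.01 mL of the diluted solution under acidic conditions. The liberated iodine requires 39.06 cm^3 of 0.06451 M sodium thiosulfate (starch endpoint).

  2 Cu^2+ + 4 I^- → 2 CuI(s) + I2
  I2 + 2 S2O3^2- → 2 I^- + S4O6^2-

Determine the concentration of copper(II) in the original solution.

n(S2O3^2-) = 0.03906 × 0.06451 = 2.520 × 10^-3 mol
n(I2) = n(S2O3^2-)/2 = 1.260 × 10^-3 mol
From the 2:1 ratio, n(Cu2+) in the aliquot = 2/1 × 1.260 × 10^-3 = 2.520 × 10^-3 mol
[Cu2+]_dilute = 2.520 × 10^-3 / 0.02001 = 0.1259 mol/L
[Cu2+]_original = 0.1259 × 100.0/5.141 = 2.449 mol/L

2.449 M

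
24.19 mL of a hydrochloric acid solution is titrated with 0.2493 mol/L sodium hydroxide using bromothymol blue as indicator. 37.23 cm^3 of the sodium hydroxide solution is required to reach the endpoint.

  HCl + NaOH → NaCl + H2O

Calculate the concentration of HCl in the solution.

n(NaOH) = 0.03723 L × 0.2493 mol/L = 9.281 × 10^-3 mol
n(HCl) = 9.281 × 10^-3 mol (1:1 mole ratio)
[HCl] = 9.281 × 10^-3 mol / 0.02419 L = 0.3837 mol/L

0.3837 mol/L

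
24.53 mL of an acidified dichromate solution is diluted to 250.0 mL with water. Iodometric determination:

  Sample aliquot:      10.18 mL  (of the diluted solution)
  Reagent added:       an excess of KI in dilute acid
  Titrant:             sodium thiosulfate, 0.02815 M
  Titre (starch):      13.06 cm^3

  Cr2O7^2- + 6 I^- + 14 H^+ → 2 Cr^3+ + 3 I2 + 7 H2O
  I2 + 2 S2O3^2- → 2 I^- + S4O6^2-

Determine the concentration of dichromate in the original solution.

0.06134 M

n(S2O3^2-) = 0.01306 × 0.02815 = 3.676 × 10^-4 mol
n(I2) = n(S2O3^2-)/2 = 1.838 × 10^-4 mol
From the 1:3 ratio, n(Cr2O7^2-) in the aliquot = 1/3 × 1.838 × 10^-4 = 6.127 × 10^-5 mol
[Cr2O7^2-]_dilute = 6.127 × 10^-5 / 0.01018 = 0.006019 mol/L
[Cr2O7^2-]_original = 0.006019 × 250.0/24.53 = 0.06134 mol/L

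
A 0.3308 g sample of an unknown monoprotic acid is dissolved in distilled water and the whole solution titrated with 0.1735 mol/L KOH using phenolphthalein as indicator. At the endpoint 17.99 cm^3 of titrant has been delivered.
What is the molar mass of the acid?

n(KOH) = 0.01799 L × 0.1735 mol/L = 3.121 × 10^-3 mol
n(HA) = 3.121 × 10^-3 mol (1:1 ratio)
M = m / n = 0.3308 g / 3.121 × 10^-3 mol = 106.0 g/mol

106.0 g/mol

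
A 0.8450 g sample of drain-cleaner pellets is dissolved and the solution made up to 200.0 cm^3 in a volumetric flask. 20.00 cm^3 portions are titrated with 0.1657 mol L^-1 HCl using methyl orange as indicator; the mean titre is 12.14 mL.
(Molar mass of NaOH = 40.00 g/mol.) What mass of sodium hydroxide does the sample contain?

0.8046 g

NaOH + HCl → NaCl + H2O
n(HCl) per titration = 0.01214 × 0.1657 = 2.012 × 10^-3 mol
n(NaOH) in each aliquot = 2.012 × 10^-3 mol (1:1 ratio)
n(NaOH) in the whole flask = 2.012 × 10^-3 × 200.0/20.00 = 0.02012 mol
mass of NaOH = 0.02012 × 40.00 = 0.8046 g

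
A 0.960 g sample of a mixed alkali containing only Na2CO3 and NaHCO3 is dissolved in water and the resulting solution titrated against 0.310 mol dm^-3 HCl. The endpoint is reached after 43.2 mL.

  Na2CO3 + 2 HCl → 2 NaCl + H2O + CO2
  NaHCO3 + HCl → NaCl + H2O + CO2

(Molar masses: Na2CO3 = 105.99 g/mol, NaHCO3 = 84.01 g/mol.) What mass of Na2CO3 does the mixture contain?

n(HCl) = 0.0432 × 0.310 = 0.0134 mol
Let x = n(Na2CO3), y = n(NaHCO3).
Titrant: 2x + 1y = 0.0134;  mass: 105.99x + 84.01y = 0.960
Solving, x = 2.66 × 10^-3 mol, y = 8.07 × 10^-3 mol
mass of Na2CO3 = 2.66 × 10^-3 × 105.99 = 0.282 g

0.282 g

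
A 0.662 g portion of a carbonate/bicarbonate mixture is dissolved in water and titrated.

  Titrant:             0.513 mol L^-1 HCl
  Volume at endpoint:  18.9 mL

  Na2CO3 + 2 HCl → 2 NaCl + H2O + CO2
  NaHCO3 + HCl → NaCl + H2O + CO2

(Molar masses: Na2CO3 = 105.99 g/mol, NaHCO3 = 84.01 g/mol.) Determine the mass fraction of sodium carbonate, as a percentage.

n(HCl) = 0.0189 × 0.513 = 9.70 × 10^-3 mol
Let x = n(Na2CO3), y = n(NaHCO3).
Titrant: 2x + 1y = 9.70 × 10^-3;  mass: 105.99x + 84.01y = 0.662
Solving, x = 2.46 × 10^-3 mol, y = 4.78 × 10^-3 mol
mass of Na2CO3 = 2.46 × 10^-3 × 105.99 = 0.261 g
% Na2CO3 = 0.261 / 0.662 × 100 = 39.4 %

39.4 %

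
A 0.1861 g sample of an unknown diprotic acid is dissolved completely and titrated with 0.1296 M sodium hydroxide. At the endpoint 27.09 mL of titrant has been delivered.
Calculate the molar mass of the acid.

n(NaOH) = 0.02709 L × 0.1296 mol/L = 3.511 × 10^-3 mol
From the 1:2 ratio, n(H2A) = 1/2 × 3.511 × 10^-3 = 1.755 × 10^-3 mol
M = m / n = 0.1861 g / 1.755 × 10^-3 mol = 106.0 g/mol

106.0 g/mol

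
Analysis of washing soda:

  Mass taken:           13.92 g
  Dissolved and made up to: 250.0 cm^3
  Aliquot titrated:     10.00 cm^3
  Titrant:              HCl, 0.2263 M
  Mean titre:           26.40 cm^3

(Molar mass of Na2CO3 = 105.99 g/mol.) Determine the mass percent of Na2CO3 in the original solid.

56.86 %

Na2CO3 + 2 HCl → 2 NaCl + H2O + CO2
n(HCl) per titration = 0.02640 × 0.2263 = 5.974 × 10^-3 mol
From the 1:2 ratio, n(Na2CO3) in each aliquot = 1/2 × 5.974 × 10^-3 = 2.987 × 10^-3 mol
n(Na2CO3) in the whole flask = 2.987 × 10^-3 × 250.0/10.00 = 0.07468 mol
mass of Na2CO3 = 0.07468 × 105.99 = 7.915 g
% Na2CO3 = 7.915 / 13.92 × 100 = 56.86 %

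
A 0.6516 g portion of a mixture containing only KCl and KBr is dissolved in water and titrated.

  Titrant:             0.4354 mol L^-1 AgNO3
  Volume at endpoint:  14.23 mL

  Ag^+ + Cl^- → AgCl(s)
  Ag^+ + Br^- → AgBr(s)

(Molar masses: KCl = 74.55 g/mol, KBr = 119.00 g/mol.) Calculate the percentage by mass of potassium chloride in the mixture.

n(AgNO3) = 0.01423 × 0.4354 = 6.196 × 10^-3 mol
Let x = n(KCl), y = n(KBr).
Titrant: 1x + 1y = 6.196 × 10^-3;  mass: 74.55x + 119.00y = 0.6516
Solving, x = 1.928 × 10^-3 mol, y = 4.268 × 10^-3 mol
mass of KCl = 1.928 × 10^-3 × 74.55 = 0.1437 g
% KCl = 0.1437 / 0.6516 × 100 = 22.06 %

22.06 %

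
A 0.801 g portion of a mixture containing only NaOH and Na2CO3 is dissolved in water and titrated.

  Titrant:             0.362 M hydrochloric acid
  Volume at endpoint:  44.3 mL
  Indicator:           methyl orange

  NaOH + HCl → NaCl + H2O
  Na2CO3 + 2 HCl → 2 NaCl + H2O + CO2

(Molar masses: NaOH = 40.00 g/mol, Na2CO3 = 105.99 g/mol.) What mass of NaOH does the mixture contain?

n(HCl) = 0.0443 × 0.362 = 0.0160 mol
Let x = n(NaOH), y = n(Na2CO3).
Titrant: 1x + 2y = 0.0160;  mass: 40.00x + 105.99y = 0.801
Solving, x = 3.76 × 10^-3 mol, y = 6.14 × 10^-3 mol
mass of NaOH = 3.76 × 10^-3 × 40.00 = 0.150 g

0.150 g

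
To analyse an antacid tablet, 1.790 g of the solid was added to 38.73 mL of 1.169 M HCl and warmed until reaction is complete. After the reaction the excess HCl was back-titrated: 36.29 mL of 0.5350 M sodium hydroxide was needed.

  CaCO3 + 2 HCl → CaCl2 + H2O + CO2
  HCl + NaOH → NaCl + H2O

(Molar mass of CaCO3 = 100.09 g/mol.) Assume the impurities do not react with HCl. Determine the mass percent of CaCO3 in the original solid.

n(HCl) added = 0.03873 × 1.169 = 0.04528 mol
n(NaOH) used in back-titration = 0.03629 × 0.5350 = 0.01942 mol
n(HCl) left over = 0.01942 mol (1:1 ratio)
n(HCl) consumed by analyte = 0.04528 − 0.01942 = 0.02586 mol
From the 1:2 ratio, n(CaCO3) = 1/2 × 0.02586 = 0.01293 mol
mass of CaCO3 = 0.01293 × 100.09 = 1.294 g
% CaCO3 = 1.294 / 1.790 × 100 = 72.30 %

72.30 %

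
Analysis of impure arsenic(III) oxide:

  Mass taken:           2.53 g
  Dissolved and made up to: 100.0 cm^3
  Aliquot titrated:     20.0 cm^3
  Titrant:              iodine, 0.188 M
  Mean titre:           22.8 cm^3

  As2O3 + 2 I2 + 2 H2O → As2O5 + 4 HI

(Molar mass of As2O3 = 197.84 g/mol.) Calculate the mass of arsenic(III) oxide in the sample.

n(I2) per titration = 0.0228 × 0.188 = 4.29 × 10^-3 mol
From the 1:2 ratio, n(As2O3) in each aliquot = 1/2 × 4.29 × 10^-3 = 2.14 × 10^-3 mol
n(As2O3) in the whole flask = 2.14 × 10^-3 × 100.0/20.0 = 0.0107 mol
mass of As2O3 = 0.0107 × 197.84 = 2.12 g

2.12 g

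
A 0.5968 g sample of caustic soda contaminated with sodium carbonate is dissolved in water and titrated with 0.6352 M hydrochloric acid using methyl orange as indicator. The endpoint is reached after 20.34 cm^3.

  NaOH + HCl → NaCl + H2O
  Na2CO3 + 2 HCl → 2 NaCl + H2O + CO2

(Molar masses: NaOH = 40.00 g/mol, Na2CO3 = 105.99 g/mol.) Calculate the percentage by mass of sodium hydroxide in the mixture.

n(HCl) = 0.02034 × 0.6352 = 0.01292 mol
Let x = n(NaOH), y = n(Na2CO3).
Titrant: 1x + 2y = 0.01292;  mass: 40.00x + 105.99y = 0.5968
Solving, x = 6.764 × 10^-3 mol, y = 3.078 × 10^-3 mol
mass of NaOH = 6.764 × 10^-3 × 40.00 = 0.2705 g
% NaOH = 0.2705 / 0.5968 × 100 = 45.33 %

45.33 %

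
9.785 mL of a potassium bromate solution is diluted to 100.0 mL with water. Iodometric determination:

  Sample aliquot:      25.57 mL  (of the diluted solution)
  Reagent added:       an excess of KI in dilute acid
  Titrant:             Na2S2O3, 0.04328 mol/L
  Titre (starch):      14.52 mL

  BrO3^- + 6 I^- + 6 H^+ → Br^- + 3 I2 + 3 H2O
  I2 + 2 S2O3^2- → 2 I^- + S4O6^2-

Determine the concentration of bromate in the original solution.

n(S2O3^2-) = 0.01452 × 0.04328 = 6.284 × 10^-4 mol
n(I2) = n(S2O3^2-)/2 = 3.142 × 10^-4 mol
From the 1:3 ratio, n(BrO3^-) in the aliquot = 1/3 × 3.142 × 10^-4 = 1.047 × 10^-4 mol
[BrO3^-]_dilute = 1.047 × 10^-4 / 0.02557 = 0.004096 mol/L
[BrO3^-]_original = 0.004096 × 100.0/9.785 = 0.04186 mol/L

0.04186 mol/L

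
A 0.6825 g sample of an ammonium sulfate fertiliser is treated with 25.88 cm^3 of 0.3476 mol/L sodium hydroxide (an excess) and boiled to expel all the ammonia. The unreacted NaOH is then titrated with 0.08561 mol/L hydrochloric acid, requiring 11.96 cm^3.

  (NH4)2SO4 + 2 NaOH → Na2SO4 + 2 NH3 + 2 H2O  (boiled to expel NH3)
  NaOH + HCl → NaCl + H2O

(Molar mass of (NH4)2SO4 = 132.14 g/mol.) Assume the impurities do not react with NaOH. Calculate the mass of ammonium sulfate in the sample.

n(NaOH) added = 0.02588 × 0.3476 = 8.996 × 10^-3 mol
n(HCl) used in back-titration = 0.01196 × 0.08561 = 1.024 × 10^-3 mol
n(NaOH) left over = 1.024 × 10^-3 mol (1:1 ratio)
n(NaOH) consumed by analyte = 8.996 × 10^-3 − 1.024 × 10^-3 = 7.972 × 10^-3 mol
From the 1:2 ratio, n((NH4)2SO4) = 1/2 × 7.972 × 10^-3 = 3.986 × 10^-3 mol
mass of (NH4)2SO4 = 3.986 × 10^-3 × 132.14 = 0.5267 g

0.5267 g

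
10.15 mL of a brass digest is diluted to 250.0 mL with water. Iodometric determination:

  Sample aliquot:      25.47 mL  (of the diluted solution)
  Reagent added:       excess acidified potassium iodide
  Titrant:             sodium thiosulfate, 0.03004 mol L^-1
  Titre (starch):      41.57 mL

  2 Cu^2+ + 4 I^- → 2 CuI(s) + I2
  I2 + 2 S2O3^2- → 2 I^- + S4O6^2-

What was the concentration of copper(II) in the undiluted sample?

1.208 mol/L

n(S2O3^2-) = 0.04157 × 0.03004 = 1.249 × 10^-3 mol
n(I2) = n(S2O3^2-)/2 = 6.244 × 10^-4 mol
From the 2:1 ratio, n(Cu2+) in the aliquot = 2/1 × 6.244 × 10^-4 = 1.249 × 10^-3 mol
[Cu2+]_dilute = 1.249 × 10^-3 / 0.02547 = 0.04903 mol/L
[Cu2+]_original = 0.04903 × 250.0/10.15 = 1.208 mol/L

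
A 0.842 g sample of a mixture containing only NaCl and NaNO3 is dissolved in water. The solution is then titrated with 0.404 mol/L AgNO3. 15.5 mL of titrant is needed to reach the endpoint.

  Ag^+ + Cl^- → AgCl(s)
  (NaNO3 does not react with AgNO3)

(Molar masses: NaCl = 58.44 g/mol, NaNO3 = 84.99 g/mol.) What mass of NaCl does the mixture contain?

n(AgNO3) = 0.0155 × 0.404 = 6.26 × 10^-3 mol
Let x = n(NaCl), y = n(NaNO3).
Titrant: 1x = 6.26 × 10^-3;  mass: 58.44x + 84.99y = 0.842
Solving, x = 6.26 × 10^-3 mol, y = 5.60 × 10^-3 mol
mass of NaCl = 6.26 × 10^-3 × 58.44 = 0.366 g

0.366 g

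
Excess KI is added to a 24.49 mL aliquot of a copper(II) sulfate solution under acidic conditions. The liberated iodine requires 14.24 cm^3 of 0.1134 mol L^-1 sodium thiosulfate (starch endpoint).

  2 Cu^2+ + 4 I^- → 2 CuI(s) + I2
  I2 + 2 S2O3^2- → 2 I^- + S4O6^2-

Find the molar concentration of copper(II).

0.06594 mol/L

n(S2O3^2-) = 0.01424 × 0.1134 = 1.615 × 10^-3 mol
n(I2) = n(S2O3^2-)/2 = 8.074 × 10^-4 mol
From the 2:1 ratio, n(Cu2+) in the aliquot = 2/1 × 8.074 × 10^-4 = 1.615 × 10^-3 mol
[Cu2+] = 1.615 × 10^-3 / 0.02449 = 0.06594 mol/L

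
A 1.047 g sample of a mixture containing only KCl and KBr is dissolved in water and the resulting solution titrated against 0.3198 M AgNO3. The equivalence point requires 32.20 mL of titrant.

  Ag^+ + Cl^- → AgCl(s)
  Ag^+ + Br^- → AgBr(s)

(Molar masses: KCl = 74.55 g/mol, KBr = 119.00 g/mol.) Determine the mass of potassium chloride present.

n(AgNO3) = 0.03220 × 0.3198 = 0.01030 mol
Let x = n(KCl), y = n(KBr).
Titrant: 1x + 1y = 0.01030;  mass: 74.55x + 119.00y = 1.047
Solving, x = 4.014 × 10^-3 mol, y = 6.284 × 10^-3 mol
mass of KCl = 4.014 × 10^-3 × 74.55 = 0.2992 g

0.2992 g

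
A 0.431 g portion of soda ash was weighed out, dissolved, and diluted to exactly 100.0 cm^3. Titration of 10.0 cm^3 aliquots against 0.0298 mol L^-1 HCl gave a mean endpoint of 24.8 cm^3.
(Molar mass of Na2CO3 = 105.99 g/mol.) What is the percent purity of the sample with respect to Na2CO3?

90.9 %

Na2CO3 + 2 HCl → 2 NaCl + H2O + CO2
n(HCl) per titration = 0.0248 × 0.0298 = 7.39 × 10^-4 mol
From the 1:2 ratio, n(Na2CO3) in each aliquot = 1/2 × 7.39 × 10^-4 = 3.70 × 10^-4 mol
n(Na2CO3) in the whole flask = 3.70 × 10^-4 × 100.0/10.0 = 3.70 × 10^-3 mol
mass of Na2CO3 = 3.70 × 10^-3 × 105.99 = 0.392 g
% Na2CO3 = 0.392 / 0.431 × 100 = 90.9 %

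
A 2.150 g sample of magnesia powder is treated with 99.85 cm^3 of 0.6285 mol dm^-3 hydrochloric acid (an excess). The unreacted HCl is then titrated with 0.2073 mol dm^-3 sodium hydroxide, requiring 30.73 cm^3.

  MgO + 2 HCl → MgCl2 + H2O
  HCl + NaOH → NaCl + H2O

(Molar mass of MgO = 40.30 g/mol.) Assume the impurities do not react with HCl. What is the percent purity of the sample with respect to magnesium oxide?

52.84 %

n(HCl) added = 0.09985 × 0.6285 = 0.06276 mol
n(NaOH) used in back-titration = 0.03073 × 0.2073 = 6.370 × 10^-3 mol
n(HCl) left over = 6.370 × 10^-3 mol (1:1 ratio)
n(HCl) consumed by analyte = 0.06276 − 6.370 × 10^-3 = 0.05639 mol
From the 1:2 ratio, n(MgO) = 1/2 × 0.05639 = 0.02819 mol
mass of MgO = 0.02819 × 40.30 = 1.136 g
% MgO = 1.136 / 2.150 × 100 = 52.84 %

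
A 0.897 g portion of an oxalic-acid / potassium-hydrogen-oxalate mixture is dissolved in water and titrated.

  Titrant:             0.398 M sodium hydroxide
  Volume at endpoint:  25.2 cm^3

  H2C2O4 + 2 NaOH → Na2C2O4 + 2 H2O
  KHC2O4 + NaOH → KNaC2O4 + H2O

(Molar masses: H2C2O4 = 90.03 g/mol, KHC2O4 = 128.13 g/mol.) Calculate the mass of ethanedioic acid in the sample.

n(NaOH) = 0.0252 × 0.398 = 0.0100 mol
Let x = n(H2C2O4), y = n(KHC2O4).
Titrant: 2x + 1y = 0.0100;  mass: 90.03x + 128.13y = 0.897
Solving, x = 2.33 × 10^-3 mol, y = 5.36 × 10^-3 mol
mass of H2C2O4 = 2.33 × 10^-3 × 90.03 = 0.210 g

0.210 g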